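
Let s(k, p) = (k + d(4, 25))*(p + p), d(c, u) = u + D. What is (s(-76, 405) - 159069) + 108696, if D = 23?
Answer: -73053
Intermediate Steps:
d(c, u) = 23 + u (d(c, u) = u + 23 = 23 + u)
s(k, p) = 2*p*(48 + k) (s(k, p) = (k + (23 + 25))*(p + p) = (k + 48)*(2*p) = (48 + k)*(2*p) = 2*p*(48 + k))
(s(-76, 405) - 159069) + 108696 = (2*405*(48 - 76) - 159069) + 108696 = (2*405*(-28) - 159069) + 108696 = (-22680 - 159069) + 108696 = -181749 + 108696 = -73053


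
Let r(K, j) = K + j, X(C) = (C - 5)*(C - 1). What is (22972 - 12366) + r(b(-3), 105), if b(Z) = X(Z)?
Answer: 10743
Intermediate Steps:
X(C) = (-1 + C)*(-5 + C) (X(C) = (-5 + C)*(-1 + C) = (-1 + C)*(-5 + C))
b(Z) = 5 + Z² - 6*Z
(22972 - 12366) + r(b(-3), 105) = (22972 - 12366) + ((5 + (-3)² - 6*(-3)) + 105) = 10606 + ((5 + 9 + 18) + 105) = 10606 + (32 + 105) = 10606 + 137 = 10743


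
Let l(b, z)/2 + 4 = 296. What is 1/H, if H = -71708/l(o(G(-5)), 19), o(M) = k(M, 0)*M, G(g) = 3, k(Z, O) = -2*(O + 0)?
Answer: -146/17927 ≈ -0.0081441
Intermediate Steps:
k(Z, O) = -2*O
o(M) = 0 (o(M) = (-2*0)*M = 0*M = 0)
l(b, z) = 584 (l(b, z) = -8 + 2*296 = -8 + 592 = 584)
H = -17927/146 (H = -71708/584 = -71708*1/584 = -17927/146 ≈ -122.79)
1/H = 1/(-17927/146) = -146/17927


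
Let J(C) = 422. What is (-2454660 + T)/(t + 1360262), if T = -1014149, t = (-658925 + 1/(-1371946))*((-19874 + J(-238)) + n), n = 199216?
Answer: 2379509316157/81253250398455056 ≈ 2.9285e-5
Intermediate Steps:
t = -81254183501459982/685973 (t = (-658925 + 1/(-1371946))*((-19874 + 422) + 199216) = (-658925 - 1/1371946)*(-19452 + 199216) = -904009518051/1371946*179764 = -81254183501459982/685973 ≈ -1.1845e+11)
(-2454660 + T)/(t + 1360262) = (-2454660 - 1014149)/(-81254183501459982/685973 + 1360262) = -3468809/(-81253250398455056/685973) = -3468809*(-685973/81253250398455056) = 2379509316157/81253250398455056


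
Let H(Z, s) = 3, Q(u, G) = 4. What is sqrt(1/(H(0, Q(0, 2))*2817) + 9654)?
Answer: sqrt(76609211745)/2817 ≈ 98.255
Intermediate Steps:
sqrt(1/(H(0, Q(0, 2))*2817) + 9654) = sqrt(1/(3*2817) + 9654) = sqrt(1/8451 + 9654) = sqrt(81585955/8451) = sqrt(76609211745)/2817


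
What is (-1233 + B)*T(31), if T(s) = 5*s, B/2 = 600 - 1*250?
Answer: -82615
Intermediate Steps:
B = 700 (B = 2*(600 - 1*250) = 2*(600 - 250) = 2*350 = 700)
(-1233 + B)*T(31) = (-1233 + 700)*(5*31) = -533*155 = -82615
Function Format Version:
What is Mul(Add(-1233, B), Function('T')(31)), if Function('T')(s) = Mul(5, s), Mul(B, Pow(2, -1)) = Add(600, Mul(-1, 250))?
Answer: -82615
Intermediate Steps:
B = 700 (B = Mul(2, Add(600, Mul(-1, 250))) = Mul(2, Add(600, -250)) = Mul(2, 350) = 700)
Mul(Add(-1233, B), Function('T')(31)) = Mul(Add(-1233, 700), Mul(5, 31)) = Mul(-533, 155) = -82615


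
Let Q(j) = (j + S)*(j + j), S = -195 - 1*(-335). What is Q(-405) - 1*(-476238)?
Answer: 690888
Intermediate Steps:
S = 140 (S = -195 + 335 = 140)
Q(j) = 2*j*(140 + j) (Q(j) = (j + 140)*(j + j) = (140 + j)*(2*j) = 2*j*(140 + j))
Q(-405) - 1*(-476238) = 2*(-405)*(140 - 405) - 1*(-476238) = 2*(-405)*(-265) + 476238 = 214650 + 476238 = 690888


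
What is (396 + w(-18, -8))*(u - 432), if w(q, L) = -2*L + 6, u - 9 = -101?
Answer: -219032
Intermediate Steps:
u = -92 (u = 9 - 101 = -92)
w(q, L) = 6 - 2*L
(396 + w(-18, -8))*(u - 432) = (396 + (6 - 2*(-8)))*(-92 - 432) = (396 + (6 + 16))*(-524) = (396 + 22)*(-524) = 418*(-524) = -219032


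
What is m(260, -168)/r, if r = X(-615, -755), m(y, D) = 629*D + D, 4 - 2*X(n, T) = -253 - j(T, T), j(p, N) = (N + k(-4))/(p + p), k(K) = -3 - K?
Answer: -13318200/16201 ≈ -822.06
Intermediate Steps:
j(p, N) = (1 + N)/(2*p) (j(p, N) = (N + (-3 - 1*(-4)))/(p + p) = (N + (-3 + 4))/((2*p)) = (N + 1)*(1/(2*p)) = (1 + N)*(1/(2*p)) = (1 + N)/(2*p))
X(n, T) = 257/2 + (1 + T)/(4*T) (X(n, T) = 2 - (-253 - (1 + T)/(2*T))/2 = 2 + (253/2 + (1 + T)/(4*T)) = 257/2 + (1 + T)/(4*T))
m(y, D) = 630*D
r = 97206/755 (r = (¼)*(1 + 515*(-755))/(-755) = (¼)*(-1/755)*(1 - 388825) = (¼)*(-1/755)*(-388824) = 97206/755 ≈ 128.75)
m(260, -168)/r = (630*(-168))/(97206/755) = -105840*755/97206 = -13318200/16201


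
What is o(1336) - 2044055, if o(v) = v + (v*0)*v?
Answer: -2042719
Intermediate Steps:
o(v) = v (o(v) = v + 0*v = v + 0 = v)
o(1336) - 2044055 = 1336 - 2044055 = -2042719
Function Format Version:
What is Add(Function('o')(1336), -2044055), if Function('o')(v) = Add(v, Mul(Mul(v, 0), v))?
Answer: -2042719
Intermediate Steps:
Function('o')(v) = v (Function('o')(v) = Add(v, Mul(0, v)) = Add(v, 0) = v)
Add(Function('o')(1336), -2044055) = Add(1336, -2044055) = -2042719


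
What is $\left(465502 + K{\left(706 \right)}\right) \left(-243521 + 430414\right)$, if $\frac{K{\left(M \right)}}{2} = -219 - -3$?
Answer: $86918327510$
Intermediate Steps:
$K{\left(M \right)} = -432$ ($K{\left(M \right)} = 2 \left(-219 - -3\right) = 2 \left(-219 + 3\right) = 2 \left(-216\right) = -432$)
$\left(465502 + K{\left(706 \right)}\right) \left(-243521 + 430414\right) = \left(465502 - 432\right) \left(-243521 + 430414\right) = 465070 \cdot 186893 = 86918327510$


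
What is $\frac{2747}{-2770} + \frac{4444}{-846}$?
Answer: $- \frac{7316921}{1171710} \approx -6.2447$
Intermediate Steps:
$\frac{2747}{-2770} + \frac{4444}{-846} = 2747 \left(- \frac{1}{2770}\right) + 4444 \left(- \frac{1}{846}\right) = - \frac{2747}{2770} - \frac{2222}{423} = - \frac{7316921}{1171710}$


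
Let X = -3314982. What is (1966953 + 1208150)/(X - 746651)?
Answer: -3175103/4061633 ≈ -0.78173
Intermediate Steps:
(1966953 + 1208150)/(X - 746651) = (1966953 + 1208150)/(-3314982 - 746651) = 3175103/(-4061633) = 3175103*(-1/4061633) = -3175103/4061633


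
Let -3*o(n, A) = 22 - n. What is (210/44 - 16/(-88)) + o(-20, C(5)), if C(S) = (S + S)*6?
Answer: -199/22 ≈ -9.0455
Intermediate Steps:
C(S) = 12*S (C(S) = (2*S)*6 = 12*S)
o(n, A) = -22/3 + n/3 (o(n, A) = -(22 - n)/3 = -22/3 + n/3)
(210/44 - 16/(-88)) + o(-20, C(5)) = (210/44 - 16/(-88)) + (-22/3 + (⅓)*(-20)) = (210*(1/44) - 16*(-1/88)) + (-22/3 - 20/3) = (105/22 + 2/11) - 14 = 109/22 - 14 = -199/22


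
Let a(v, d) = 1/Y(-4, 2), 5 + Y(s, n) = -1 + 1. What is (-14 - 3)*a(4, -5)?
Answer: 17/5 ≈ 3.4000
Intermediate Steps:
Y(s, n) = -5 (Y(s, n) = -5 + (-1 + 1) = -5 + 0 = -5)
a(v, d) = -⅕ (a(v, d) = 1/(-5) = -⅕)
(-14 - 3)*a(4, -5) = (-14 - 3)*(-⅕) = -17*(-⅕) = 17/5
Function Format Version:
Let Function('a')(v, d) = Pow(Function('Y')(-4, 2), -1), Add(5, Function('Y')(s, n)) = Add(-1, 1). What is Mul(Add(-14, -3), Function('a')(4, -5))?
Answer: Rational(17, 5) ≈ 3.4000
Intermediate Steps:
Function('Y')(s, n) = -5 (Function('Y')(s, n) = Add(-5, Add(-1, 1)) = Add(-5, 0) = -5)
Function('a')(v, d) = Rational(-1, 5) (Function('a')(v, d) = Pow(-5, -1) = Rational(-1, 5))
Mul(Add(-14, -3), Function('a')(4, -5)) = Mul(Add(-14, -3), Rational(-1, 5)) = Mul(-17, Rational(-1, 5)) = Rational(17, 5)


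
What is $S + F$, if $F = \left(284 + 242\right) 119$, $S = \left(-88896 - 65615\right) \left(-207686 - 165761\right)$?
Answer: $57701732011$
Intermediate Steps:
$S = 57701669417$ ($S = \left(-154511\right) \left(-373447\right) = 57701669417$)
$F = 62594$ ($F = 526 \cdot 119 = 62594$)
$S + F = 57701669417 + 62594 = 57701732011$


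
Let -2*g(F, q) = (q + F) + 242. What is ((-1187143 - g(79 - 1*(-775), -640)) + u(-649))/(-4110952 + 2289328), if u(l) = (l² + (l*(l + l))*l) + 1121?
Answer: 182494497/607208 ≈ 300.55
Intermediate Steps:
g(F, q) = -121 - F/2 - q/2 (g(F, q) = -((q + F) + 242)/2 = -((F + q) + 242)/2 = -(242 + F + q)/2 = -121 - F/2 - q/2)
u(l) = 1121 + l² + 2*l³ (u(l) = (l² + (l*(2*l))*l) + 1121 = (l² + (2*l²)*l) + 1121 = (l² + 2*l³) + 1121 = 1121 + l² + 2*l³)
((-1187143 - g(79 - 1*(-775), -640)) + u(-649))/(-4110952 + 2289328) = ((-1187143 - (-121 - (79 - 1*(-775))/2 - ½*(-640))) + (1121 + (-649)² + 2*(-649)³))/(-4110952 + 2289328) = ((-1187143 - (-121 - (79 + 775)/2 + 320)) + (1121 + 421201 + 2*(-273359449)))/(-1821624) = ((-1187143 - (-121 - ½*854 + 320)) + (1121 + 421201 - 546718898))*(-1/1821624) = ((-1187143 - (-121 - 427 + 320)) - 546296576)*(-1/1821624) = ((-1187143 - 1*(-228)) - 546296576)*(-1/1821624) = ((-1187143 + 228) - 546296576)*(-1/1821624) = (-1186915 - 546296576)*(-1/1821624) = -547483491*(-1/1821624) = 182494497/607208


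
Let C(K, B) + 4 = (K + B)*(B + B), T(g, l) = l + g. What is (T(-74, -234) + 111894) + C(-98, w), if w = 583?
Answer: 677092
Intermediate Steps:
T(g, l) = g + l
C(K, B) = -4 + 2*B*(B + K) (C(K, B) = -4 + (K + B)*(B + B) = -4 + (B + K)*(2*B) = -4 + 2*B*(B + K))
(T(-74, -234) + 111894) + C(-98, w) = ((-74 - 234) + 111894) + (-4 + 2*583² + 2*583*(-98)) = (-308 + 111894) + (-4 + 2*339889 - 114268) = 111586 + (-4 + 679778 - 114268) = 111586 + 565506 = 677092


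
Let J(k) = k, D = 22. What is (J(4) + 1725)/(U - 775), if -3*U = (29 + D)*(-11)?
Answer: -247/84 ≈ -2.9405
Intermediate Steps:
U = 187 (U = -(29 + 22)*(-11)/3 = -17*(-11) = -⅓*(-561) = 187)
(J(4) + 1725)/(U - 775) = (4 + 1725)/(187 - 775) = 1729/(-588) = 1729*(-1/588) = -247/84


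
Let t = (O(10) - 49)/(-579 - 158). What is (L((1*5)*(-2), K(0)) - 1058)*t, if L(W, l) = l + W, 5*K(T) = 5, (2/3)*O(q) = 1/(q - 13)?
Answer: -9603/134 ≈ -71.664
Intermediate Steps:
O(q) = 3/(2*(-13 + q)) (O(q) = 3/(2*(q - 13)) = 3/(2*(-13 + q)))
t = 9/134 (t = (3/(2*(-13 + 10)) - 49)/(-579 - 158) = ((3/2)/(-3) - 49)/(-737) = ((3/2)*(-⅓) - 49)*(-1/737) = (-½ - 49)*(-1/737) = -99/2*(-1/737) = 9/134 ≈ 0.067164)
K(T) = 1 (K(T) = (⅕)*5 = 1)
L(W, l) = W + l
(L((1*5)*(-2), K(0)) - 1058)*t = (((1*5)*(-2) + 1) - 1058)*(9/134) = ((5*(-2) + 1) - 1058)*(9/134) = ((-10 + 1) - 1058)*(9/134) = (-9 - 1058)*(9/134) = -1067*9/134 = -9603/134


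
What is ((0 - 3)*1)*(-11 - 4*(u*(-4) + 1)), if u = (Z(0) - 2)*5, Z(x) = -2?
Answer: 1005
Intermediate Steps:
u = -20 (u = (-2 - 2)*5 = -4*5 = -20)
((0 - 3)*1)*(-11 - 4*(u*(-4) + 1)) = ((0 - 3)*1)*(-11 - 4*(-20*(-4) + 1)) = (-3*1)*(-11 - 4*(80 + 1)) = -3*(-11 - 4*81) = -3*(-11 - 324) = -3*(-335) = 1005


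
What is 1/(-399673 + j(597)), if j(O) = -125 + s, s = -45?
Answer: -1/399843 ≈ -2.5010e-6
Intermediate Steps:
j(O) = -170 (j(O) = -125 - 45 = -170)
1/(-399673 + j(597)) = 1/(-399673 - 170) = 1/(-399843) = -1/399843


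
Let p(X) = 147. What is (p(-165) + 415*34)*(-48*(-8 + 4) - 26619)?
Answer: -376769739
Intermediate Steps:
(p(-165) + 415*34)*(-48*(-8 + 4) - 26619) = (147 + 415*34)*(-48*(-8 + 4) - 26619) = (147 + 14110)*(-48*(-4) - 26619) = 14257*(192 - 26619) = 14257*(-26427) = -376769739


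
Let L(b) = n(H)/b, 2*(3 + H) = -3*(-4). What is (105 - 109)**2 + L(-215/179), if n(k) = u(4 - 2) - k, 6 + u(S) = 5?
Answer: 4156/215 ≈ 19.330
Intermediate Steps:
u(S) = -1 (u(S) = -6 + 5 = -1)
H = 3 (H = -3 + (-3*(-4))/2 = -3 + (1/2)*12 = -3 + 6 = 3)
n(k) = -1 - k
L(b) = -4/b (L(b) = (-1 - 1*3)/b = (-1 - 3)/b = -4/b)
(105 - 109)**2 + L(-215/179) = (105 - 109)**2 - 4/((-215/179)) = (-4)**2 - 4/((-215*1/179)) = 16 - 4/(-215/179) = 16 - 4*(-179/215) = 16 + 716/215 = 4156/215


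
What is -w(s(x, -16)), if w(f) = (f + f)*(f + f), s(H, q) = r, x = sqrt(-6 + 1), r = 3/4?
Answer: -9/4 ≈ -2.2500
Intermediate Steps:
r = 3/4 (r = 3*(1/4) = 3/4 ≈ 0.75000)
x = I*sqrt(5) (x = sqrt(-5) = I*sqrt(5) ≈ 2.2361*I)
s(H, q) = 3/4
w(f) = 4*f**2 (w(f) = (2*f)*(2*f) = 4*f**2)
-w(s(x, -16)) = -4*(3/4)**2 = -4*9/16 = -1*9/4 = -9/4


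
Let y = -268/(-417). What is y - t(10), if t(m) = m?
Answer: -3902/417 ≈ -9.3573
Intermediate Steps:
y = 268/417 (y = -268*(-1/417) = 268/417 ≈ 0.64269)
y - t(10) = 268/417 - 1*10 = 268/417 - 10 = -3902/417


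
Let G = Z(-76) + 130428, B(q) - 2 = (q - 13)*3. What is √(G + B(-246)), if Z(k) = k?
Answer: √129577 ≈ 359.97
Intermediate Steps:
B(q) = -37 + 3*q (B(q) = 2 + (q - 13)*3 = 2 + (-13 + q)*3 = 2 + (-39 + 3*q) = -37 + 3*q)
G = 130352 (G = -76 + 130428 = 130352)
√(G + B(-246)) = √(130352 + (-37 + 3*(-246))) = √(130352 + (-37 - 738)) = √(130352 - 775) = √129577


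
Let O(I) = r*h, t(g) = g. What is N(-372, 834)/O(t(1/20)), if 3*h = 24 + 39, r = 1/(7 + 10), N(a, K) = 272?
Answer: 4624/21 ≈ 220.19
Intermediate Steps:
r = 1/17 ≈ 0.058824
h = 21 (h = (24 + 39)/3 = (1/3)*63 = 21)
O(I) = 21/17 (O(I) = (1/17)*21 = 21/17)
N(-372, 834)/O(t(1/20)) = 272/(21/17) = 272*(17/21) = 4624/21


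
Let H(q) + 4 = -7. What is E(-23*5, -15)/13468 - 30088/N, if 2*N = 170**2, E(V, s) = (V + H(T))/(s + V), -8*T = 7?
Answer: -376267523/180711700 ≈ -2.0821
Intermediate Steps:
T = -7/8 (T = -1/8*7 = -7/8 ≈ -0.87500)
H(q) = -11 (H(q) = -4 - 7 = -11)
E(V, s) = (-11 + V)/(V + s) (E(V, s) = (V - 11)/(s + V) = (-11 + V)/(V + s))
N = 14450 (N = (1/2)*170**2 = (1/2)*28900 = 14450)
E(-23*5, -15)/13468 - 30088/N = ((-11 - 23*5)/(-23*5 - 15))/13468 - 30088/14450 = ((-11 - 115)/(-115 - 15))*(1/13468) - 30088*1/14450 = (-126/(-130))*(1/13468) - 15044/7225 = -1/130*(-126)*(1/13468) - 15044/7225 = (63/65)*(1/13468) - 15044/7225 = 9/125060 - 15044/7225 = -376267523/180711700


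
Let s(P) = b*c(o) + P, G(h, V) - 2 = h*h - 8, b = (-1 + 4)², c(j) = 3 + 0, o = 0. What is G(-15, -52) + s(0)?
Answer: 246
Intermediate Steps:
c(j) = 3
b = 9 (b = 3² = 9)
G(h, V) = -6 + h² (G(h, V) = 2 + (h*h - 8) = 2 + (h² - 8) = 2 + (-8 + h²) = -6 + h²)
s(P) = 27 + P (s(P) = 9*3 + P = 27 + P)
G(-15, -52) + s(0) = (-6 + (-15)²) + (27 + 0) = (-6 + 225) + 27 = 219 + 27 = 246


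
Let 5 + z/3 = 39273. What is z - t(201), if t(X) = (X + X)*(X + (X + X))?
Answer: -124602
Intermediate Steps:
t(X) = 6*X² (t(X) = (2*X)*(X + 2*X) = (2*X)*(3*X) = 6*X²)
z = 117804 (z = -15 + 3*39273 = -15 + 117819 = 117804)
z - t(201) = 117804 - 6*201² = 117804 - 6*40401 = 117804 - 1*242406 = 117804 - 242406 = -124602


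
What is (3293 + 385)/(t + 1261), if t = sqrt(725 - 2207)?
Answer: 356766/122431 - 3678*I*sqrt(1482)/1591603 ≈ 2.914 - 0.088961*I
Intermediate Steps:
t = I*sqrt(1482) (t = sqrt(-1482) = I*sqrt(1482) ≈ 38.497*I)
(3293 + 385)/(t + 1261) = (3293 + 385)/(I*sqrt(1482) + 1261) = 3678/(1261 + I*sqrt(1482))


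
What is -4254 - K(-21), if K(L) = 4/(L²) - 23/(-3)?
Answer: -1879399/441 ≈ -4261.7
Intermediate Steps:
K(L) = 23/3 + 4/L² (K(L) = 4/L² - 23*(-⅓) = 4/L² + 23/3 = 23/3 + 4/L²)
-4254 - K(-21) = -4254 - (23/3 + 4/(-21)²) = -4254 - (23/3 + 4*(1/441)) = -4254 - (23/3 + 4/441) = -4254 - 1*3385/441 = -4254 - 3385/441 = -1879399/441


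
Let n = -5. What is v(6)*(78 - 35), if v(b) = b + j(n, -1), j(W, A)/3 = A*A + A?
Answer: 258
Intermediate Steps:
j(W, A) = 3*A + 3*A² (j(W, A) = 3*(A*A + A) = 3*(A² + A) = 3*(A + A²) = 3*A + 3*A²)
v(b) = b (v(b) = b + 3*(-1)*(1 - 1) = b + 3*(-1)*0 = b + 0 = b)
v(6)*(78 - 35) = 6*(78 - 35) = 6*43 = 258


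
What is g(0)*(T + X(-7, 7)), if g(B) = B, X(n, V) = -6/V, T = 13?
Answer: 0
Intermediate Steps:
g(0)*(T + X(-7, 7)) = 0*(13 - 6/7) = 0*(85/7) = 0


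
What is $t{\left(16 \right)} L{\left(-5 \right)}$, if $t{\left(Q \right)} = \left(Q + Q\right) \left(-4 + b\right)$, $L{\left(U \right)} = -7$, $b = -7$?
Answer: $2464$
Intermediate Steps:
$t{\left(Q \right)} = - 22 Q$ ($t{\left(Q \right)} = \left(Q + Q\right) \left(-4 - 7\right) = 2 Q \left(-11\right) = - 22 Q$)
$t{\left(16 \right)} L{\left(-5 \right)} = \left(-22\right) 16 \left(-7\right) = \left(-352\right) \left(-7\right) = 2464$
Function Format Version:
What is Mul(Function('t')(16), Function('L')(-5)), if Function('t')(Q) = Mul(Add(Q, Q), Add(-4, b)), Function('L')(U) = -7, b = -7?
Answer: 2464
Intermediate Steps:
Function('t')(Q) = Mul(-22, Q) (Function('t')(Q) = Mul(Add(Q, Q), Add(-4, -7)) = Mul(Mul(2, Q), -11) = Mul(-22, Q))
Mul(Function('t')(16), Function('L')(-5)) = Mul(Mul(-22, 16), -7) = Mul(-352, -7) = 2464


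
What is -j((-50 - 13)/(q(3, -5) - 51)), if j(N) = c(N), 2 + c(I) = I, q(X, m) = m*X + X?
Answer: 1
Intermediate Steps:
q(X, m) = X + X*m (q(X, m) = X*m + X = X + X*m)
c(I) = -2 + I
j(N) = -2 + N
-j((-50 - 13)/(q(3, -5) - 51)) = -(-2 + (-50 - 13)/(3*(1 - 5) - 51)) = -(-2 - 63/(3*(-4) - 51)) = -(-2 - 63/(-12 - 51)) = -(-2 - 63/(-63)) = -(-2 - 63*(-1/63)) = -(-2 + 1) = -1*(-1) = 1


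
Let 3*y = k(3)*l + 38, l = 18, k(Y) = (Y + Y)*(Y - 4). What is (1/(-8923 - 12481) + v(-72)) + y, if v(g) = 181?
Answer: 10124089/64212 ≈ 157.67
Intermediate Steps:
k(Y) = 2*Y*(-4 + Y) (k(Y) = (2*Y)*(-4 + Y) = 2*Y*(-4 + Y))
y = -70/3 (y = ((2*3*(-4 + 3))*18 + 38)/3 = ((2*3*(-1))*18 + 38)/3 = (-6*18 + 38)/3 = (-108 + 38)/3 = (⅓)*(-70) = -70/3 ≈ -23.333)
(1/(-8923 - 12481) + v(-72)) + y = (1/(-8923 - 12481) + 181) - 70/3 = (1/(-21404) + 181) - 70/3 = (-1/21404 + 181) - 70/3 = 3874123/21404 - 70/3 = 10124089/64212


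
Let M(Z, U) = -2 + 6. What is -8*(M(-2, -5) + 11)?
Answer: -120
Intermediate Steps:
M(Z, U) = 4
-8*(M(-2, -5) + 11) = -8*(4 + 11) = -8*15 = -120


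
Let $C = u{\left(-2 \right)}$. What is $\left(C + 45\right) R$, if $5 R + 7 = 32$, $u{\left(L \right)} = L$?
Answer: $215$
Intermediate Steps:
$C = -2$
$R = 5$ ($R = - \frac{7}{5} + \frac{1}{5} \cdot 32 = - \frac{7}{5} + \frac{32}{5} = 5$)
$\left(C + 45\right) R = \left(-2 + 45\right) 5 = 43 \cdot 5 = 215$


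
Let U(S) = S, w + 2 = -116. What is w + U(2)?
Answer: -116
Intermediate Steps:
w = -118 (w = -2 - 116 = -118)
w + U(2) = -118 + 2 = -116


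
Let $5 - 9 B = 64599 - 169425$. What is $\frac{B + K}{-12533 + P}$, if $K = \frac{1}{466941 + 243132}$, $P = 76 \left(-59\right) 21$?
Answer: $- \frac{8270851408}{75762658881} \approx -0.10917$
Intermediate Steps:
$P = -94164$ ($P = \left(-4484\right) 21 = -94164$)
$B = \frac{104831}{9}$ ($B = \frac{5}{9} - \frac{64599 - 169425}{9} = \frac{5}{9} - - \frac{34942}{3} = \frac{5}{9} + \frac{34942}{3} = \frac{104831}{9} \approx 11648.0$)
$K = \frac{1}{710073} \approx 1.4083 \cdot 10^{-6}$
$\frac{B + K}{-12533 + P} = \frac{\frac{104831}{9} + \frac{1}{710073}}{-12533 - 94164} = \frac{8270851408}{710073 \left(-106697\right)} = \frac{8270851408}{710073} \left(- \frac{1}{106697}\right) = - \frac{8270851408}{75762658881}$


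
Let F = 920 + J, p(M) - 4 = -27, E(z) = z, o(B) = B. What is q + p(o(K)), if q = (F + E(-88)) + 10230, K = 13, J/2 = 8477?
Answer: 27993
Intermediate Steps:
J = 16954 (J = 2*8477 = 16954)
p(M) = -23 (p(M) = 4 - 27 = -23)
F = 17874 (F = 920 + 16954 = 17874)
q = 28016 (q = (17874 - 88) + 10230 = 17786 + 10230 = 28016)
q + p(o(K)) = 28016 - 23 = 27993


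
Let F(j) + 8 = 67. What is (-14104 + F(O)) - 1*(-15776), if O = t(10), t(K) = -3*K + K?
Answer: 1731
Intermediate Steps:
t(K) = -2*K
O = -20 (O = -2*10 = -20)
F(j) = 59 (F(j) = -8 + 67 = 59)
(-14104 + F(O)) - 1*(-15776) = (-14104 + 59) - 1*(-15776) = -14045 + 15776 = 1731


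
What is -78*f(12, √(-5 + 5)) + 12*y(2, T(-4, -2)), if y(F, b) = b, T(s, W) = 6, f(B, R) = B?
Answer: -864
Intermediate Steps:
-78*f(12, √(-5 + 5)) + 12*y(2, T(-4, -2)) = -78*12 + 12*6 = -936 + 72 = -864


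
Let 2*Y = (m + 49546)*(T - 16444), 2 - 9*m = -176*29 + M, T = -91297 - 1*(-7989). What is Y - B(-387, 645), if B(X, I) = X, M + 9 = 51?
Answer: -7497658415/3 ≈ -2.4992e+9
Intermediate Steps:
T = -83308 (T = -91297 + 7989 = -83308)
M = 42 (M = -9 + 51 = 42)
m = 1688/3 (m = 2/9 - (-176*29 + 42)/9 = 2/9 - (-5104 + 42)/9 = 2/9 - ⅑*(-5062) = 2/9 + 5062/9 = 1688/3 ≈ 562.67)
Y = -7497659576/3 (Y = ((1688/3 + 49546)*(-83308 - 16444))/2 = ((150326/3)*(-99752))/2 = (½)*(-14995319152/3) = -7497659576/3 ≈ -2.4992e+9)
Y - B(-387, 645) = -7497659576/3 - 1*(-387) = -7497659576/3 + 387 = -7497658415/3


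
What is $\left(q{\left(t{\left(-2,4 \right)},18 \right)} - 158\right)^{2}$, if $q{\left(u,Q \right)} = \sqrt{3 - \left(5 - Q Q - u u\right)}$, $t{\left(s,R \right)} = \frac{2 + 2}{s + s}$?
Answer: $\left(158 - \sqrt{323}\right)^{2} \approx 19608.0$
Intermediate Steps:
$t{\left(s,R \right)} = \frac{2}{s}$ ($t{\left(s,R \right)} = \frac{4}{2 s} = 4 \frac{1}{2 s} = \frac{2}{s}$)
$q{\left(u,Q \right)} = \sqrt{-2 + Q^{2} + u^{2}}$ ($q{\left(u,Q \right)} = \sqrt{3 - \left(5 - Q^{2} - u^{2}\right)} = \sqrt{3 + \left(-5 + Q^{2} + u^{2}\right)} = \sqrt{-2 + Q^{2} + u^{2}}$)
$\left(q{\left(t{\left(-2,4 \right)},18 \right)} - 158\right)^{2} = \left(\sqrt{-2 + 18^{2} + \left(\frac{2}{-2}\right)^{2}} - 158\right)^{2} = \left(\sqrt{-2 + 324 + \left(2 \left(- \frac{1}{2}\right)\right)^{2}} - 158\right)^{2} = \left(\sqrt{-2 + 324 + \left(-1\right)^{2}} - 158\right)^{2} = \left(\sqrt{-2 + 324 + 1} - 158\right)^{2} = \left(\sqrt{323} - 158\right)^{2} = \left(-158 + \sqrt{323}\right)^{2}$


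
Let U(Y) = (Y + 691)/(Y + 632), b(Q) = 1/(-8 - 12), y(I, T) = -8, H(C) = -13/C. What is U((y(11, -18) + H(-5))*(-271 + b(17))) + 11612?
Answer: 2433707471/209567 ≈ 11613.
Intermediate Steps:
b(Q) = -1/20 (b(Q) = 1/(-20) = -1/20)
U(Y) = (691 + Y)/(632 + Y)
U((y(11, -18) + H(-5))*(-271 + b(17))) + 11612 = (691 + (-8 - 13/(-5))*(-271 - 1/20))/(632 + (-8 - 13/(-5))*(-271 - 1/20)) + 11612 = (691 + (-8 - 13*(-1/5))*(-5421/20))/(632 + (-8 - 13*(-1/5))*(-5421/20)) + 11612 = (691 + (-8 + 13/5)*(-5421/20))/(632 + (-8 + 13/5)*(-5421/20)) + 11612 = (691 - 27/5*(-5421/20))/(632 - 27/5*(-5421/20)) + 11612 = (691 + 146367/100)/(632 + 146367/100) + 11612 = (215467/100)/(209567/100) + 11612 = (100/209567)*(215467/100) + 11612 = 215467/209567 + 11612 = 2433707471/209567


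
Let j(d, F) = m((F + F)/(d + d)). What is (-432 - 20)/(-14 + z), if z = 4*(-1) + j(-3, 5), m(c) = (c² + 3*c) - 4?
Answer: 2034/109 ≈ 18.661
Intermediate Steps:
m(c) = -4 + c² + 3*c
j(d, F) = -4 + F²/d² + 3*F/d (j(d, F) = -4 + ((F + F)/(d + d))² + 3*((F + F)/(d + d)) = -4 + ((2*F)/((2*d)))² + 3*((2*F)/((2*d))) = -4 + ((2*F)*(1/(2*d)))² + 3*((2*F)*(1/(2*d))) = -4 + (F/d)² + 3*(F/d) = -4 + F²/d² + 3*F/d)
z = -92/9 (z = 4*(-1) + (-4 + 5²/(-3)² + 3*5/(-3)) = -4 + (-4 + 25*(⅑) + 3*5*(-⅓)) = -4 + (-4 + 25/9 - 5) = -4 - 56/9 = -92/9 ≈ -10.222)
(-432 - 20)/(-14 + z) = (-432 - 20)/(-14 - 92/9) = -452/(-218/9) = -452*(-9/218) = 2034/109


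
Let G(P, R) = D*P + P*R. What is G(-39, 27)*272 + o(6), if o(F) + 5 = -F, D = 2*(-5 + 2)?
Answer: -222779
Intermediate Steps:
D = -6 (D = 2*(-3) = -6)
G(P, R) = -6*P + P*R
o(F) = -5 - F
G(-39, 27)*272 + o(6) = -39*(-6 + 27)*272 + (-5 - 1*6) = -39*21*272 + (-5 - 6) = -819*272 - 11 = -222768 - 11 = -222779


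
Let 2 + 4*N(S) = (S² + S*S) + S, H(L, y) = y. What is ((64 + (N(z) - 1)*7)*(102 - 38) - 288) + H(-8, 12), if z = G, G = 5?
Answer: 9308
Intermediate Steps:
z = 5
N(S) = -½ + S²/2 + S/4 (N(S) = -½ + ((S² + S*S) + S)/4 = -½ + ((S² + S²) + S)/4 = -½ + (2*S² + S)/4 = -½ + (S + 2*S²)/4 = -½ + (S²/2 + S/4) = -½ + S²/2 + S/4)
((64 + (N(z) - 1)*7)*(102 - 38) - 288) + H(-8, 12) = ((64 + ((-½ + (½)*5² + (¼)*5) - 1)*7)*(102 - 38) - 288) + 12 = ((64 + ((-½ + (½)*25 + 5/4) - 1)*7)*64 - 288) + 12 = ((64 + ((-½ + 25/2 + 5/4) - 1)*7)*64 - 288) + 12 = ((64 + (53/4 - 1)*7)*64 - 288) + 12 = ((64 + (49/4)*7)*64 - 288) + 12 = ((64 + 343/4)*64 - 288) + 12 = ((599/4)*64 - 288) + 12 = (9584 - 288) + 12 = 9296 + 12 = 9308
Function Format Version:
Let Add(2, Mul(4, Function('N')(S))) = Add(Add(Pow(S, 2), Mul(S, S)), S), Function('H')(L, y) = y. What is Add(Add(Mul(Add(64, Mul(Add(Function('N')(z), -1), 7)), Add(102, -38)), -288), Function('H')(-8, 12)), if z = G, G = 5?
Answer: 9308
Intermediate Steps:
z = 5
Function('N')(S) = Add(Rational(-1, 2), Mul(Rational(1, 2), Pow(S, 2)), Mul(Rational(1, 4), S)) (Function('N')(S) = Add(Rational(-1, 2), Mul(Rational(1, 4), Add(Add(Pow(S, 2), Mul(S, S)), S))) = Add(Rational(-1, 2), Mul(Rational(1, 4), Add(Add(Pow(S, 2), Pow(S, 2)), S))) = Add(Rational(-1, 2), Mul(Rational(1, 4), Add(Mul(2, Pow(S, 2)), S))) = Add(Rational(-1, 2), Mul(Rational(1, 4), Add(S, Mul(2, Pow(S, 2))))) = Add(Rational(-1, 2), Add(Mul(Rational(1, 2), Pow(S, 2)), Mul(Rational(1, 4), S))) = Add(Rational(-1, 2), Mul(Rational(1, 2), Pow(S, 2)), Mul(Rational(1, 4), S)))
Add(Add(Mul(Add(64, Mul(Add(Function('N')(z), -1), 7)), Add(102, -38)), -288), Function('H')(-8, 12)) = Add(Add(Mul(Add(64, Mul(Add(Add(Rational(-1, 2), Mul(Rational(1, 2), Pow(5, 2)), Mul(Rational(1, 4), 5)), -1), 7)), Add(102, -38)), -288), 12) = Add(Add(Mul(Add(64, Mul(Add(Add(Rational(-1, 2), Mul(Rational(1, 2), 25), Rational(5, 4)), -1), 7)), 64), -288), 12) = Add(Add(Mul(Add(64, Mul(Add(Add(Rational(-1, 2), Rational(25, 2), Rational(5, 4)), -1), 7)), 64), -288), 12) = Add(Add(Mul(Add(64, Mul(Add(Rational(53, 4), -1), 7)), 64), -288), 12) = Add(Add(Mul(Add(64, Mul(Rational(49, 4), 7)), 64), -288), 12) = Add(Add(Mul(Add(64, Rational(343, 4)), 64), -288), 12) = Add(Add(Mul(Rational(599, 4), 64), -288), 12) = Add(Add(9584, -288), 12) = Add(9296, 12) = 9308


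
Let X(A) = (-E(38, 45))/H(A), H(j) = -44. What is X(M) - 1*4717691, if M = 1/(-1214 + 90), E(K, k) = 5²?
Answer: -207578379/44 ≈ -4.7177e+6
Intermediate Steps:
E(K, k) = 25
M = -1/1124 (M = 1/(-1124) = -1/1124 ≈ -0.00088968)
X(A) = 25/44 (X(A) = -1*25/(-44) = -25*(-1/44) = 25/44)
X(M) - 1*4717691 = 25/44 - 1*4717691 = 25/44 - 4717691 = -207578379/44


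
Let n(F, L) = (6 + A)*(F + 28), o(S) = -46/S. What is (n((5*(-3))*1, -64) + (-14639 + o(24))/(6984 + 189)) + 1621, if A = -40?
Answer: 101307913/86076 ≈ 1177.0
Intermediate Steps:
n(F, L) = -952 - 34*F (n(F, L) = (6 - 40)*(F + 28) = -34*(28 + F) = -952 - 34*F)
(n((5*(-3))*1, -64) + (-14639 + o(24))/(6984 + 189)) + 1621 = ((-952 - 34*5*(-3)) + (-14639 - 46/24)/(6984 + 189)) + 1621 = ((-952 - (-510)) + (-14639 - 46*1/24)/7173) + 1621 = ((-952 - 34*(-15)) + (-14639 - 23/12)*(1/7173)) + 1621 = ((-952 + 510) - 175691/12*1/7173) + 1621 = (-442 - 175691/86076) + 1621 = -38221283/86076 + 1621 = 101307913/86076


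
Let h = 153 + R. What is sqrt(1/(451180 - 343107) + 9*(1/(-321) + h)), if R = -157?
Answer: 58*I*sqrt(1432143300917)/11563811 ≈ 6.0023*I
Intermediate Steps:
h = -4 (h = 153 - 157 = -4)
sqrt(1/(451180 - 343107) + 9*(1/(-321) + h)) = sqrt(1/(451180 - 343107) + 9*(1/(-321) - 4)) = sqrt(1/108073 + 9*(-1/321 - 4)) = sqrt(1/108073 + 9*(-1285/321)) = sqrt(1/108073 - 3855/107) = sqrt(-416621308/11563811) = 58*I*sqrt(1432143300917)/11563811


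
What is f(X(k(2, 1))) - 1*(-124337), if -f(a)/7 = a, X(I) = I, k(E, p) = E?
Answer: 124323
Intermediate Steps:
f(a) = -7*a
f(X(k(2, 1))) - 1*(-124337) = -7*2 - 1*(-124337) = -14 + 124337 = 124323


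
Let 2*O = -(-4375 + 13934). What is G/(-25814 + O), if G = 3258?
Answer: -6516/61187 ≈ -0.10649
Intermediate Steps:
O = -9559/2 (O = (-(-4375 + 13934))/2 = (-1*9559)/2 = (½)*(-9559) = -9559/2 ≈ -4779.5)
G/(-25814 + O) = 3258/(-25814 - 9559/2) = 3258/(-61187/2) = 3258*(-2/61187) = -6516/61187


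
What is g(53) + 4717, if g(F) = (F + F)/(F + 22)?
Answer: 353881/75 ≈ 4718.4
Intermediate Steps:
g(F) = 2*F/(22 + F) (g(F) = (2*F)/(22 + F) = 2*F/(22 + F))
g(53) + 4717 = 2*53/(22 + 53) + 4717 = 2*53/75 + 4717 = 2*53*(1/75) + 4717 = 106/75 + 4717 = 353881/75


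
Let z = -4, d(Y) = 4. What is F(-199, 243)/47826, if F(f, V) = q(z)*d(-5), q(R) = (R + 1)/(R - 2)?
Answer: 1/23913 ≈ 4.1818e-5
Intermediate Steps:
q(R) = (1 + R)/(-2 + R)
F(f, V) = 2 (F(f, V) = ((1 - 4)/(-2 - 4))*4 = (-3/(-6))*4 = -⅙*(-3)*4 = (½)*4 = 2)
F(-199, 243)/47826 = 2/47826 = 2*(1/47826) = 1/23913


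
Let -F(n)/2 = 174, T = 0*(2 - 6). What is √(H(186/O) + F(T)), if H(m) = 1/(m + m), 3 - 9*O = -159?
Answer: 3*I*√148614/62 ≈ 18.653*I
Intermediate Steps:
O = 18 (O = ⅓ - ⅑*(-159) = ⅓ + 53/3 = 18)
T = 0 (T = 0*(-4) = 0)
H(m) = 1/(2*m)
F(n) = -348 (F(n) = -2*174 = -348)
√(H(186/O) + F(T)) = √(1/(2*((186/18))) - 348) = √(1/(2*((186*(1/18)))) - 348) = √(1/(2*(31/3)) - 348) = √((½)*(3/31) - 348) = √(3/62 - 348) = √(-21573/62) = 3*I*√148614/62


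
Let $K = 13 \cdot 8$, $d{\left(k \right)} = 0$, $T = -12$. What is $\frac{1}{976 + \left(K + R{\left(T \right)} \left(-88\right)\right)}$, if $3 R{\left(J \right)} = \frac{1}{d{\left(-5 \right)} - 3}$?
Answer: $\frac{9}{9808} \approx 0.00091762$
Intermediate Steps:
$R{\left(J \right)} = - \frac{1}{9}$ ($R{\left(J \right)} = \frac{1}{3 \left(0 - 3\right)} = \frac{1}{3 \left(-3\right)} = \frac{1}{3} \left(- \frac{1}{3}\right) = - \frac{1}{9}$)
$K = 104$
$\frac{1}{976 + \left(K + R{\left(T \right)} \left(-88\right)\right)} = \frac{1}{976 + \left(104 - - \frac{88}{9}\right)} = \frac{1}{976 + \left(104 + \frac{88}{9}\right)} = \frac{1}{976 + \frac{1024}{9}} = \frac{1}{\frac{9808}{9}} = \frac{9}{9808}$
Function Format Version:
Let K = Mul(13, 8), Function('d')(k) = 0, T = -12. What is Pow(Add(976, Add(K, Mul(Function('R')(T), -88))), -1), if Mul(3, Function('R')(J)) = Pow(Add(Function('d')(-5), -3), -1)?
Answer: Rational(9, 9808) ≈ 0.00091762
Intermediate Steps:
Function('R')(J) = Rational(-1, 9) (Function('R')(J) = Mul(Rational(1, 3), Pow(Add(0, -3), -1)) = Mul(Rational(1, 3), Pow(-3, -1)) = Mul(Rational(1, 3), Rational(-1, 3)) = Rational(-1, 9))
K = 104
Pow(Add(976, Add(K, Mul(Function('R')(T), -88))), -1) = Pow(Add(976, Add(104, Mul(Rational(-1, 9), -88))), -1) = Pow(Add(976, Add(104, Rational(88, 9))), -1) = Pow(Add(976, Rational(1024, 9)), -1) = Pow(Rational(9808, 9), -1) = Rational(9, 9808)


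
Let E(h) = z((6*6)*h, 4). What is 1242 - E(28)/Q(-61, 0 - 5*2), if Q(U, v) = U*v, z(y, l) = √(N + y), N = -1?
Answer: 1242 - √1007/610 ≈ 1241.9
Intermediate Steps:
z(y, l) = √(-1 + y)
E(h) = √(-1 + 36*h) (E(h) = √(-1 + (6*6)*h) = √(-1 + 36*h))
1242 - E(28)/Q(-61, 0 - 5*2) = 1242 - √(-1 + 36*28)/((-61*(0 - 5*2))) = 1242 - √(-1 + 1008)/((-61*(0 - 10))) = 1242 - √1007/((-61*(-10))) = 1242 - √1007/610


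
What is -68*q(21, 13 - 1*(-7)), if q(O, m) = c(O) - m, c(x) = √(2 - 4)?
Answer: 1360 - 68*I*√2 ≈ 1360.0 - 96.167*I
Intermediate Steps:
c(x) = I*√2 (c(x) = √(-2) = I*√2)
q(O, m) = -m + I*√2 (q(O, m) = I*√2 - m = -m + I*√2)
-68*q(21, 13 - 1*(-7)) = -68*(-(13 - 1*(-7)) + I*√2) = -68*(-(13 + 7) + I*√2) = -68*(-1*20 + I*√2) = -68*(-20 + I*√2) = 1360 - 68*I*√2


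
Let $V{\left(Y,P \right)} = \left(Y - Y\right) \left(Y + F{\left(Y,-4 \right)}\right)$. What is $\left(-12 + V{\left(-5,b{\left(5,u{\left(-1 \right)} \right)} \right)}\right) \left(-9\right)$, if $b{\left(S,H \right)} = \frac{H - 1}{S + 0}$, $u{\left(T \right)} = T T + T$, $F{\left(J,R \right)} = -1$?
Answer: $108$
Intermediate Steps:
$u{\left(T \right)} = T + T^{2}$ ($u{\left(T \right)} = T^{2} + T = T + T^{2}$)
$b{\left(S,H \right)} = \frac{-1 + H}{S}$
$V{\left(Y,P \right)} = 0$ ($V{\left(Y,P \right)} = \left(Y - Y\right) \left(Y - 1\right) = 0 \left(-1 + Y\right) = 0$)
$\left(-12 + V{\left(-5,b{\left(5,u{\left(-1 \right)} \right)} \right)}\right) \left(-9\right) = \left(-12 + 0\right) \left(-9\right) = \left(-12\right) \left(-9\right) = 108$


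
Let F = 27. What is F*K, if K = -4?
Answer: -108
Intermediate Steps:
F*K = 27*(-4) = -108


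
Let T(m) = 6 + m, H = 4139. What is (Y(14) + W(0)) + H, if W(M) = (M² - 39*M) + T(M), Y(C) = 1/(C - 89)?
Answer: 310874/75 ≈ 4145.0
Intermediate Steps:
Y(C) = 1/(-89 + C)
W(M) = 6 + M² - 38*M (W(M) = (M² - 39*M) + (6 + M) = 6 + M² - 38*M)
(Y(14) + W(0)) + H = (1/(-89 + 14) + (6 + 0² - 38*0)) + 4139 = (1/(-75) + (6 + 0 + 0)) + 4139 = (-1/75 + 6) + 4139 = 449/75 + 4139 = 310874/75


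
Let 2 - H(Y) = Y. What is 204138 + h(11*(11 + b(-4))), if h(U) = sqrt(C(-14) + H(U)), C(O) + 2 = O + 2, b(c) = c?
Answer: 204138 + I*sqrt(89) ≈ 2.0414e+5 + 9.434*I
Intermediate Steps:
H(Y) = 2 - Y
C(O) = O (C(O) = -2 + (O + 2) = -2 + (2 + O) = O)
h(U) = sqrt(-12 - U) (h(U) = sqrt(-14 + (2 - U)) = sqrt(-12 - U))
204138 + h(11*(11 + b(-4))) = 204138 + sqrt(-12 - 11*(11 - 4)) = 204138 + sqrt(-12 - 11*7) = 204138 + sqrt(-12 - 1*77) = 204138 + sqrt(-12 - 77) = 204138 + sqrt(-89) = 204138 + I*sqrt(89)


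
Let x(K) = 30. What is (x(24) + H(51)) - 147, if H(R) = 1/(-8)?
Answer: -937/8 ≈ -117.13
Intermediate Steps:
H(R) = -⅛
(x(24) + H(51)) - 147 = (30 - ⅛) - 147 = 239/8 - 147 = -937/8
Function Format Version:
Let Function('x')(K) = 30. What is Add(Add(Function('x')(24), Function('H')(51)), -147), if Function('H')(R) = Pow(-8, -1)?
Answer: Rational(-937, 8) ≈ -117.13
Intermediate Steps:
Function('H')(R) = Rational(-1, 8)
Add(Add(Function('x')(24), Function('H')(51)), -147) = Add(Add(30, Rational(-1, 8)), -147) = Add(Rational(239, 8), -147) = Rational(-937, 8)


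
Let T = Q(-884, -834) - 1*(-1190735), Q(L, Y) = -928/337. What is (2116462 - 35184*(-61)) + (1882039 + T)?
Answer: 2472049092/337 ≈ 7.3355e+6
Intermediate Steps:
Q(L, Y) = -928/337 (Q(L, Y) = -928*1/337 = -928/337)
T = 401276767/337 (T = -928/337 - 1*(-1190735) = -928/337 + 1190735 = 401276767/337 ≈ 1.1907e+6)
(2116462 - 35184*(-61)) + (1882039 + T) = (2116462 - 35184*(-61)) + (1882039 + 401276767/337) = (2116462 + 2146224) + 1035523910/337 = 4262686 + 1035523910/337 = 2472049092/337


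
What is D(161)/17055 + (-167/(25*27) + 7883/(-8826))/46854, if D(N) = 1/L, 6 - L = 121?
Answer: -20157442517/811073403600300 ≈ -2.4853e-5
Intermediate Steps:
L = -115 (L = 6 - 1*121 = 6 - 121 = -115)
D(N) = -1/115 (D(N) = 1/(-115) = -1/115)
D(161)/17055 + (-167/(25*27) + 7883/(-8826))/46854 = -1/115/17055 + (-167/(25*27) + 7883/(-8826))/46854 = -1/115*1/17055 + (-167/675 + 7883*(-1/8826))*(1/46854) = -1/1961325 + (-167*1/675 - 7883/8826)*(1/46854) = -1/1961325 + (-167/675 - 7883/8826)*(1/46854) = -1/1961325 - 2264989/1985850*1/46854 = -1/1961325 - 2264989/93045015900 = -20157442517/811073403600300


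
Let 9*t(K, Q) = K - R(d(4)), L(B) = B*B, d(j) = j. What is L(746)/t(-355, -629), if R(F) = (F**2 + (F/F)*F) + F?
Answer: -5008644/379 ≈ -13215.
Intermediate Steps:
L(B) = B**2
R(F) = F**2 + 2*F (R(F) = (F**2 + 1*F) + F = (F**2 + F) + F = (F + F**2) + F = F**2 + 2*F)
t(K, Q) = -8/3 + K/9 (t(K, Q) = (K - 4*(2 + 4))/9 = (K - 4*6)/9 = (K - 1*24)/9 = (K - 24)/9 = (-24 + K)/9 = -8/3 + K/9)
L(746)/t(-355, -629) = 746**2/(-8/3 + (1/9)*(-355)) = 556516/(-8/3 - 355/9) = 556516/(-379/9) = 556516*(-9/379) = -5008644/379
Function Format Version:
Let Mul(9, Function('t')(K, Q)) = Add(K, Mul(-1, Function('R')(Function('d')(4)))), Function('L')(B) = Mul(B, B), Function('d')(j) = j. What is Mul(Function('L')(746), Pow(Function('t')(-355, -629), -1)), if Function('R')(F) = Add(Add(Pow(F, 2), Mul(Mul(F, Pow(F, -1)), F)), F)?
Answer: Rational(-5008644, 379) ≈ -13215.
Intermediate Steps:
Function('L')(B) = Pow(B, 2)
Function('R')(F) = Add(Pow(F, 2), Mul(2, F)) (Function('R')(F) = Add(Add(Pow(F, 2), Mul(1, F)), F) = Add(Add(Pow(F, 2), F), F) = Add(Add(F, Pow(F, 2)), F) = Add(Pow(F, 2), Mul(2, F)))
Function('t')(K, Q) = Add(Rational(-8, 3), Mul(Rational(1, 9), K)) (Function('t')(K, Q) = Mul(Rational(1, 9), Add(K, Mul(-1, Mul(4, Add(2, 4))))) = Mul(Rational(1, 9), Add(K, Mul(-1, Mul(4, 6)))) = Mul(Rational(1, 9), Add(K, Mul(-1, 24))) = Mul(Rational(1, 9), Add(K, -24)) = Mul(Rational(1, 9), Add(-24, K)) = Add(Rational(-8, 3), Mul(Rational(1, 9), K)))
Mul(Function('L')(746), Pow(Function('t')(-355, -629), -1)) = Mul(Pow(746, 2), Pow(Add(Rational(-8, 3), Mul(Rational(1, 9), -355)), -1)) = Mul(556516, Pow(Add(Rational(-8, 3), Rational(-355, 9)), -1)) = Mul(556516, Pow(Rational(-379, 9), -1)) = Mul(556516, Rational(-9, 379)) = Rational(-5008644, 379)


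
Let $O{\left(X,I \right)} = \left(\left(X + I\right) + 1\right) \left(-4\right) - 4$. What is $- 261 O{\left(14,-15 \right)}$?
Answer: $1044$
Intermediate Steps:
$O{\left(X,I \right)} = -8 - 4 I - 4 X$ ($O{\left(X,I \right)} = \left(\left(I + X\right) + 1\right) \left(-4\right) - 4 = \left(1 + I + X\right) \left(-4\right) - 4 = \left(-4 - 4 I - 4 X\right) - 4 = -8 - 4 I - 4 X$)
$- 261 O{\left(14,-15 \right)} = - 261 \left(-8 - -60 - 56\right) = - 261 \left(-8 + 60 - 56\right) = \left(-261\right) \left(-4\right) = 1044$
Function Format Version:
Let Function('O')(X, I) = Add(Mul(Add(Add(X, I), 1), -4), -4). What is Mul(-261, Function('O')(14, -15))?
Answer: 1044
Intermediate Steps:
Function('O')(X, I) = Add(-8, Mul(-4, I), Mul(-4, X)) (Function('O')(X, I) = Add(Mul(Add(Add(I, X), 1), -4), -4) = Add(Mul(Add(1, I, X), -4), -4) = Add(Add(-4, Mul(-4, I), Mul(-4, X)), -4) = Add(-8, Mul(-4, I), Mul(-4, X)))
Mul(-261, Function('O')(14, -15)) = Mul(-261, Add(-8, Mul(-4, -15), Mul(-4, 14))) = Mul(-261, Add(-8, 60, -56)) = Mul(-261, -4) = 1044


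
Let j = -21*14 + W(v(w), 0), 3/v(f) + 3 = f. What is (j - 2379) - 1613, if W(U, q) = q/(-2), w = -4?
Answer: -4286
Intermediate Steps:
v(f) = 3/(-3 + f)
W(U, q) = -q/2 (W(U, q) = q*(-1/2) = -q/2)
j = -294 (j = -21*14 - 1/2*0 = -294 + 0 = -294)
(j - 2379) - 1613 = (-294 - 2379) - 1613 = -2673 - 1613 = -4286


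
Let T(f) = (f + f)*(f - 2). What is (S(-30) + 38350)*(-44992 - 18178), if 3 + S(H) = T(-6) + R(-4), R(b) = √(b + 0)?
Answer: -2428444310 - 126340*I ≈ -2.4284e+9 - 1.2634e+5*I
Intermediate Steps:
T(f) = 2*f*(-2 + f) (T(f) = (2*f)*(-2 + f) = 2*f*(-2 + f))
R(b) = √b
S(H) = 93 + 2*I (S(H) = -3 + (2*(-6)*(-2 - 6) + √(-4)) = -3 + (2*(-6)*(-8) + 2*I) = -3 + (96 + 2*I) = 93 + 2*I)
(S(-30) + 38350)*(-44992 - 18178) = ((93 + 2*I) + 38350)*(-44992 - 18178) = (38443 + 2*I)*(-63170) = -2428444310 - 126340*I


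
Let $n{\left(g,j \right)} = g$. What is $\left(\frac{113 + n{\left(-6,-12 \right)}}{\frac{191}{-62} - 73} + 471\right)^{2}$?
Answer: $\frac{4906548395329}{22250089} \approx 2.2052 \cdot 10^{5}$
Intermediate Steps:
$\left(\frac{113 + n{\left(-6,-12 \right)}}{\frac{191}{-62} - 73} + 471\right)^{2} = \left(\frac{113 - 6}{\frac{191}{-62} - 73} + 471\right)^{2} = \left(\frac{107}{191 \left(- \frac{1}{62}\right) - 73} + 471\right)^{2} = \left(\frac{107}{- \frac{191}{62} - 73} + 471\right)^{2} = \left(\frac{107}{- \frac{4717}{62}} + 471\right)^{2} = \left(107 \left(- \frac{62}{4717}\right) + 471\right)^{2} = \left(- \frac{6634}{4717} + 471\right)^{2} = \left(\frac{2215073}{4717}\right)^{2} = \frac{4906548395329}{22250089}$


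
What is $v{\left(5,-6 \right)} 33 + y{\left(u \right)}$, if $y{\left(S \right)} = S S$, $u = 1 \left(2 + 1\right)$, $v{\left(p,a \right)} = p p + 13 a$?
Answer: $-1740$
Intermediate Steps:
$v{\left(p,a \right)} = p^{2} + 13 a$
$u = 3$ ($u = 1 \cdot 3 = 3$)
$y{\left(S \right)} = S^{2}$
$v{\left(5,-6 \right)} 33 + y{\left(u \right)} = \left(5^{2} + 13 \left(-6\right)\right) 33 + 3^{2} = \left(25 - 78\right) 33 + 9 = \left(-53\right) 33 + 9 = -1749 + 9 = -1740$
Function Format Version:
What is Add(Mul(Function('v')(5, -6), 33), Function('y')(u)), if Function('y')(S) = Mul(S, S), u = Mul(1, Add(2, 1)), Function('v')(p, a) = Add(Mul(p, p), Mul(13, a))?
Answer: -1740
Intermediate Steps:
Function('v')(p, a) = Add(Pow(p, 2), Mul(13, a))
u = 3 (u = Mul(1, 3) = 3)
Function('y')(S) = Pow(S, 2)
Add(Mul(Function('v')(5, -6), 33), Function('y')(u)) = Add(Mul(Add(Pow(5, 2), Mul(13, -6)), 33), Pow(3, 2)) = Add(Mul(Add(25, -78), 33), 9) = Add(Mul(-53, 33), 9) = Add(-1749, 9) = -1740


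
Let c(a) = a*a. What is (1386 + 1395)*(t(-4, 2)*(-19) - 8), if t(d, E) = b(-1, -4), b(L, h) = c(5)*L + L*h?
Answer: 1087371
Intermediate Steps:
c(a) = a**2
b(L, h) = 25*L + L*h (b(L, h) = 5**2*L + L*h = 25*L + L*h)
t(d, E) = -21 (t(d, E) = -(25 - 4) = -1*21 = -21)
(1386 + 1395)*(t(-4, 2)*(-19) - 8) = (1386 + 1395)*(-21*(-19) - 8) = 2781*(399 - 8) = 2781*391 = 1087371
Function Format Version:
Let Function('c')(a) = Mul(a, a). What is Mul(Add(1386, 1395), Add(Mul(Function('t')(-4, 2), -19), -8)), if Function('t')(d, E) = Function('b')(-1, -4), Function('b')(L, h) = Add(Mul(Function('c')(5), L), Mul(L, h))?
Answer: 1087371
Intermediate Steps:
Function('c')(a) = Pow(a, 2)
Function('b')(L, h) = Add(Mul(25, L), Mul(L, h)) (Function('b')(L, h) = Add(Mul(Pow(5, 2), L), Mul(L, h)) = Add(Mul(25, L), Mul(L, h)))
Function('t')(d, E) = -21 (Function('t')(d, E) = Mul(-1, Add(25, -4)) = Mul(-1, 21) = -21)
Mul(Add(1386, 1395), Add(Mul(Function('t')(-4, 2), -19), -8)) = Mul(Add(1386, 1395), Add(Mul(-21, -19), -8)) = Mul(2781, Add(399, -8)) = Mul(2781, 391) = 1087371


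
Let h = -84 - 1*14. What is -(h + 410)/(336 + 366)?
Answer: -4/9 ≈ -0.44444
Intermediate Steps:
h = -98 (h = -84 - 14 = -98)
-(h + 410)/(336 + 366) = -(-98 + 410)/(336 + 366) = -312/702 = -1*4/9 = -4/9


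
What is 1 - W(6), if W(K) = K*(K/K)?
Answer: -5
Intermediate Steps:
W(K) = K (W(K) = K*1 = K)
1 - W(6) = 1 - 1*6 = 1 - 6 = -5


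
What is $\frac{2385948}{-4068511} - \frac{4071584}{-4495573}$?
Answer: $\frac{5839080883220}{18290288201803} \approx 0.31924$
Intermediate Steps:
$\frac{2385948}{-4068511} - \frac{4071584}{-4495573} = 2385948 \left(- \frac{1}{4068511}\right) - - \frac{4071584}{4495573} = - \frac{2385948}{4068511} + \frac{4071584}{4495573} = \frac{5839080883220}{18290288201803}$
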